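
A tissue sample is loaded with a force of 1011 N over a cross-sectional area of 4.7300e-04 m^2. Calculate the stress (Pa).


stress = F / A
stress = 1011 / 4.7300e-04
stress = 2.1374e+06


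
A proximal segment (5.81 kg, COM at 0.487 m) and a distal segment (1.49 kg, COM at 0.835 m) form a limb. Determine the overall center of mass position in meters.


COM = (m1*x1 + m2*x2) / (m1 + m2)
COM = (5.81*0.487 + 1.49*0.835) / (5.81 + 1.49)
Numerator = 4.0736
Denominator = 7.3000
COM = 0.5580


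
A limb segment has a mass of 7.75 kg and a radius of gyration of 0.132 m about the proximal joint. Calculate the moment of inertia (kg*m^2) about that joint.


I = m * k^2
I = 7.75 * 0.132^2
k^2 = 0.0174
I = 0.1350


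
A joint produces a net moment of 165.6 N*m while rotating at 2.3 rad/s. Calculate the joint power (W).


P = M * omega
P = 165.6 * 2.3
P = 380.8800


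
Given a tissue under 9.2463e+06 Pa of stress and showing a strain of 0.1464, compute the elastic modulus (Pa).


E = stress / strain
E = 9.2463e+06 / 0.1464
E = 6.3158e+07


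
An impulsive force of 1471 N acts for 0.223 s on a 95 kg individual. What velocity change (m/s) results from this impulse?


J = F * dt = 1471 * 0.223 = 328.0330 N*s
delta_v = J / m
delta_v = 328.0330 / 95
delta_v = 3.4530


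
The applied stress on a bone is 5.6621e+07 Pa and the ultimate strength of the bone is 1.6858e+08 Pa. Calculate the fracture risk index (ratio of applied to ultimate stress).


FRI = applied / ultimate
FRI = 5.6621e+07 / 1.6858e+08
FRI = 0.3359


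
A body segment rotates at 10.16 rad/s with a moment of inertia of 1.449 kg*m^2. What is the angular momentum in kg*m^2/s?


L = I * omega
L = 1.449 * 10.16
L = 14.7218


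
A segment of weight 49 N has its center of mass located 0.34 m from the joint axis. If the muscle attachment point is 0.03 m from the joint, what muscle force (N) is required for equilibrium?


F_muscle = W * d_load / d_muscle
F_muscle = 49 * 0.34 / 0.03
Numerator = 16.6600
F_muscle = 555.3333


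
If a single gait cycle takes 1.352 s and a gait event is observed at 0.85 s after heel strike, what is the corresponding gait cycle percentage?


pct = (event_time / cycle_time) * 100
pct = (0.85 / 1.352) * 100
ratio = 0.6287
pct = 62.8698


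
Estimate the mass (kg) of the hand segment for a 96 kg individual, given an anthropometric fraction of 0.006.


m_segment = body_mass * fraction
m_segment = 96 * 0.006
m_segment = 0.5760


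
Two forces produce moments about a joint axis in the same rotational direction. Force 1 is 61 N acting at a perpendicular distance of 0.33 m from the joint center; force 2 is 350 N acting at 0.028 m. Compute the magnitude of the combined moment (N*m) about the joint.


M = F1 * d1 + F2 * d2
M = 61 * 0.33 + 350 * 0.028
M = 20.1300 + 9.8000
M = 29.9300


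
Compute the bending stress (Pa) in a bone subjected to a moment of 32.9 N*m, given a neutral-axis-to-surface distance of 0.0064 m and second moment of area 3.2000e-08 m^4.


sigma = M * c / I
sigma = 32.9 * 0.0064 / 3.2000e-08
M * c = 0.2106
sigma = 6.5800e+06


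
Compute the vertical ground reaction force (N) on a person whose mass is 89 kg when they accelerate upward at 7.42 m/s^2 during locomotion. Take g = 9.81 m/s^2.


GRF = m * (g + a)
GRF = 89 * (9.81 + 7.42)
GRF = 89 * 17.2300
GRF = 1533.4700


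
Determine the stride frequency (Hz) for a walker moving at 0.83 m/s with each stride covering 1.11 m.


f = v / stride_length
f = 0.83 / 1.11
f = 0.7477


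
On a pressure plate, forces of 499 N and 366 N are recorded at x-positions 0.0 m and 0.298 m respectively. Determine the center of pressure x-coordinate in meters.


COP_x = (F1*x1 + F2*x2) / (F1 + F2)
COP_x = (499*0.0 + 366*0.298) / (499 + 366)
Numerator = 109.0680
Denominator = 865
COP_x = 0.1261


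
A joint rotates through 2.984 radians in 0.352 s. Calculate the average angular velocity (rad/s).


omega = delta_theta / delta_t
omega = 2.984 / 0.352
omega = 8.4773


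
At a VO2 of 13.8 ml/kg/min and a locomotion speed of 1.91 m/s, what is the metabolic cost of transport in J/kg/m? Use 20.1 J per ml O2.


Power per kg = VO2 * 20.1 / 60
Power per kg = 13.8 * 20.1 / 60 = 4.6230 W/kg
Cost = power_per_kg / speed
Cost = 4.6230 / 1.91
Cost = 2.4204


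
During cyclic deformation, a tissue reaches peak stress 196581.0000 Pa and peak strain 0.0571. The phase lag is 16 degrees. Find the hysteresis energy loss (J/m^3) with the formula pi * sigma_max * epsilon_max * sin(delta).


E_loss = pi * sigma_max * epsilon_max * sin(delta)
delta = 16 deg = 0.2793 rad
sin(delta) = 0.2756
E_loss = pi * 196581.0000 * 0.0571 * 0.2756
E_loss = 9719.9850


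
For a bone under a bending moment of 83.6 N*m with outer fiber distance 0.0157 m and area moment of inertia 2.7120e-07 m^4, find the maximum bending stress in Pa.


sigma = M * c / I
sigma = 83.6 * 0.0157 / 2.7120e-07
M * c = 1.3125
sigma = 4.8397e+06


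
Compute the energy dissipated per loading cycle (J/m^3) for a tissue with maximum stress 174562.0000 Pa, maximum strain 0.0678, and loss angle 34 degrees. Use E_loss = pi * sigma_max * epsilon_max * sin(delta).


E_loss = pi * sigma_max * epsilon_max * sin(delta)
delta = 34 deg = 0.5934 rad
sin(delta) = 0.5592
E_loss = pi * 174562.0000 * 0.0678 * 0.5592
E_loss = 20791.7444


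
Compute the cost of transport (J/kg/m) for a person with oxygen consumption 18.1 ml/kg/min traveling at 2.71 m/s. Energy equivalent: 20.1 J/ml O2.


Power per kg = VO2 * 20.1 / 60
Power per kg = 18.1 * 20.1 / 60 = 6.0635 W/kg
Cost = power_per_kg / speed
Cost = 6.0635 / 2.71
Cost = 2.2375


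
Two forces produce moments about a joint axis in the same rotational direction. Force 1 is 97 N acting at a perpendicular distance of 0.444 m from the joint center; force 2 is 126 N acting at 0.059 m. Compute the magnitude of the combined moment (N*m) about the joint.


M = F1 * d1 + F2 * d2
M = 97 * 0.444 + 126 * 0.059
M = 43.0680 + 7.4340
M = 50.5020


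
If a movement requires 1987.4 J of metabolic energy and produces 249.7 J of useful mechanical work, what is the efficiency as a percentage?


eta = (W_mech / E_meta) * 100
eta = (249.7 / 1987.4) * 100
ratio = 0.1256
eta = 12.5642


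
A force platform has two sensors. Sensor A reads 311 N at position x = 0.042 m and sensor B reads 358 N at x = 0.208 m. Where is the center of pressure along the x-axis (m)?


COP_x = (F1*x1 + F2*x2) / (F1 + F2)
COP_x = (311*0.042 + 358*0.208) / (311 + 358)
Numerator = 87.5260
Denominator = 669
COP_x = 0.1308


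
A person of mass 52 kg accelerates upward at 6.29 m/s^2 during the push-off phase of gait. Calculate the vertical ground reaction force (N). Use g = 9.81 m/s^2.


GRF = m * (g + a)
GRF = 52 * (9.81 + 6.29)
GRF = 52 * 16.1000
GRF = 837.2000


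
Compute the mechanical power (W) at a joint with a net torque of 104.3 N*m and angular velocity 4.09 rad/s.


P = M * omega
P = 104.3 * 4.09
P = 426.5870


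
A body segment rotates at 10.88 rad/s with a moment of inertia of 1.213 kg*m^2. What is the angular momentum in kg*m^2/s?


L = I * omega
L = 1.213 * 10.88
L = 13.1974


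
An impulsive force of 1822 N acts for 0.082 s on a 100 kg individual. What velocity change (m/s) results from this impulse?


J = F * dt = 1822 * 0.082 = 149.4040 N*s
delta_v = J / m
delta_v = 149.4040 / 100
delta_v = 1.4940


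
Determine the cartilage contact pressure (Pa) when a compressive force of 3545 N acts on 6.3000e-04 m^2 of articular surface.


P = F / A
P = 3545 / 6.3000e-04
P = 5.6270e+06


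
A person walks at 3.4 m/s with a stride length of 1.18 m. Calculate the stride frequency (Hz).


f = v / stride_length
f = 3.4 / 1.18
f = 2.8814


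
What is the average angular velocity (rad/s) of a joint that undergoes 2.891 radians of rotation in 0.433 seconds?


omega = delta_theta / delta_t
omega = 2.891 / 0.433
omega = 6.6767


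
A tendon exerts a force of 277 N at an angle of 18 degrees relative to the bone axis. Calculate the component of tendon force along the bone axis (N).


F_eff = F_tendon * cos(theta)
theta = 18 deg = 0.3142 rad
cos(theta) = 0.9511
F_eff = 277 * 0.9511
F_eff = 263.4427


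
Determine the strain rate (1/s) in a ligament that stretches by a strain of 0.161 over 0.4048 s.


strain_rate = delta_strain / delta_t
strain_rate = 0.161 / 0.4048
strain_rate = 0.3977


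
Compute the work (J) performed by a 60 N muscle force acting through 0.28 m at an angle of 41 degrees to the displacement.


W = F * d * cos(theta)
theta = 41 deg = 0.7156 rad
cos(theta) = 0.7547
W = 60 * 0.28 * 0.7547
W = 12.6791


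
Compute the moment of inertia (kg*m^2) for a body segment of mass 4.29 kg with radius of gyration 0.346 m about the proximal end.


I = m * k^2
I = 4.29 * 0.346^2
k^2 = 0.1197
I = 0.5136


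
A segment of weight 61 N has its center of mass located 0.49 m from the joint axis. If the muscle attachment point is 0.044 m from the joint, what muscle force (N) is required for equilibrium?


F_muscle = W * d_load / d_muscle
F_muscle = 61 * 0.49 / 0.044
Numerator = 29.8900
F_muscle = 679.3182


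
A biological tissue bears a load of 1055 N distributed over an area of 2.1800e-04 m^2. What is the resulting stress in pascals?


stress = F / A
stress = 1055 / 2.1800e-04
stress = 4.8394e+06


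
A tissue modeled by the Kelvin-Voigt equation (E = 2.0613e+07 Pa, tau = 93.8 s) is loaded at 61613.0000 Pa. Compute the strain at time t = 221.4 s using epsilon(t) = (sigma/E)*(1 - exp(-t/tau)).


epsilon(t) = (sigma/E) * (1 - exp(-t/tau))
sigma/E = 61613.0000 / 2.0613e+07 = 0.0030
exp(-t/tau) = exp(-221.4 / 93.8) = 0.0944
epsilon = 0.0030 * (1 - 0.0944)
epsilon = 0.0027


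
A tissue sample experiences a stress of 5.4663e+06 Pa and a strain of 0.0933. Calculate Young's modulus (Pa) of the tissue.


E = stress / strain
E = 5.4663e+06 / 0.0933
E = 5.8588e+07


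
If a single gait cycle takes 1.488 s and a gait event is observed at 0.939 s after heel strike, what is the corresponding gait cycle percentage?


pct = (event_time / cycle_time) * 100
pct = (0.939 / 1.488) * 100
ratio = 0.6310
pct = 63.1048


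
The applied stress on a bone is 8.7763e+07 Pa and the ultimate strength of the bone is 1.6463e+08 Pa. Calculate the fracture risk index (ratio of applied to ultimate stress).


FRI = applied / ultimate
FRI = 8.7763e+07 / 1.6463e+08
FRI = 0.5331


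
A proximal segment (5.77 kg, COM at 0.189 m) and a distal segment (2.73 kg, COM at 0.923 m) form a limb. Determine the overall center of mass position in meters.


COM = (m1*x1 + m2*x2) / (m1 + m2)
COM = (5.77*0.189 + 2.73*0.923) / (5.77 + 2.73)
Numerator = 3.6103
Denominator = 8.5000
COM = 0.4247


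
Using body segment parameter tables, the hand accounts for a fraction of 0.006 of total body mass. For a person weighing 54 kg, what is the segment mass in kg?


m_segment = body_mass * fraction
m_segment = 54 * 0.006
m_segment = 0.3240


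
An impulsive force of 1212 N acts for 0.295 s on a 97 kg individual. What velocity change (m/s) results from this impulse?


J = F * dt = 1212 * 0.295 = 357.5400 N*s
delta_v = J / m
delta_v = 357.5400 / 97
delta_v = 3.6860


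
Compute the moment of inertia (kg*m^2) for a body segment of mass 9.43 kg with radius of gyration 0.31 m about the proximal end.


I = m * k^2
I = 9.43 * 0.31^2
k^2 = 0.0961
I = 0.9062


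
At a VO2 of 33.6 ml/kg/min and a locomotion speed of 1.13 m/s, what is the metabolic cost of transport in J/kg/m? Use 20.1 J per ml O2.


Power per kg = VO2 * 20.1 / 60
Power per kg = 33.6 * 20.1 / 60 = 11.2560 W/kg
Cost = power_per_kg / speed
Cost = 11.2560 / 1.13
Cost = 9.9611


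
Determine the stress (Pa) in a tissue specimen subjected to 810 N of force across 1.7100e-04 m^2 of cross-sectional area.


stress = F / A
stress = 810 / 1.7100e-04
stress = 4.7368e+06


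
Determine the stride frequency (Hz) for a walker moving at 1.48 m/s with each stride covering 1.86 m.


f = v / stride_length
f = 1.48 / 1.86
f = 0.7957


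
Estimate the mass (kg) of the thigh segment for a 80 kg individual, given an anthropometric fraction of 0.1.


m_segment = body_mass * fraction
m_segment = 80 * 0.1
m_segment = 8.0000


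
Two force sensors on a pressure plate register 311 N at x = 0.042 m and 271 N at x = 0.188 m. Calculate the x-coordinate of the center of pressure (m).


COP_x = (F1*x1 + F2*x2) / (F1 + F2)
COP_x = (311*0.042 + 271*0.188) / (311 + 271)
Numerator = 64.0100
Denominator = 582
COP_x = 0.1100


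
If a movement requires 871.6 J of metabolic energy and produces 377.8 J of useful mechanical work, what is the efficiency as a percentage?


eta = (W_mech / E_meta) * 100
eta = (377.8 / 871.6) * 100
ratio = 0.4335
eta = 43.3456


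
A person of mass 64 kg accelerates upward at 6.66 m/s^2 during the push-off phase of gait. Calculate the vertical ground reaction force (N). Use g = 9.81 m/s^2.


GRF = m * (g + a)
GRF = 64 * (9.81 + 6.66)
GRF = 64 * 16.4700
GRF = 1054.0800


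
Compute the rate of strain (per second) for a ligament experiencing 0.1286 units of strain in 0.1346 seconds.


strain_rate = delta_strain / delta_t
strain_rate = 0.1286 / 0.1346
strain_rate = 0.9554


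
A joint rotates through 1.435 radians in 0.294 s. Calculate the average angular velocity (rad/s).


omega = delta_theta / delta_t
omega = 1.435 / 0.294
omega = 4.8810


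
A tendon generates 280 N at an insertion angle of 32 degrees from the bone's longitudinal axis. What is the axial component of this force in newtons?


F_eff = F_tendon * cos(theta)
theta = 32 deg = 0.5585 rad
cos(theta) = 0.8480
F_eff = 280 * 0.8480
F_eff = 237.4535


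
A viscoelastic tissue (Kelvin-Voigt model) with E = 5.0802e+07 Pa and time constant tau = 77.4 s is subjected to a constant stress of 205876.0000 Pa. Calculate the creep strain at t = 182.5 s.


epsilon(t) = (sigma/E) * (1 - exp(-t/tau))
sigma/E = 205876.0000 / 5.0802e+07 = 0.0041
exp(-t/tau) = exp(-182.5 / 77.4) = 0.0946
epsilon = 0.0041 * (1 - 0.0946)
epsilon = 0.0037


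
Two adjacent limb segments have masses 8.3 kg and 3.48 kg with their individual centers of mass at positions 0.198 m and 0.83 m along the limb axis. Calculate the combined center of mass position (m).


COM = (m1*x1 + m2*x2) / (m1 + m2)
COM = (8.3*0.198 + 3.48*0.83) / (8.3 + 3.48)
Numerator = 4.5318
Denominator = 11.7800
COM = 0.3847


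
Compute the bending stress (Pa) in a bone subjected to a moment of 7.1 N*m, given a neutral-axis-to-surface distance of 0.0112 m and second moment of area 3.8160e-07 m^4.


sigma = M * c / I
sigma = 7.1 * 0.0112 / 3.8160e-07
M * c = 0.0795
sigma = 208385.7442


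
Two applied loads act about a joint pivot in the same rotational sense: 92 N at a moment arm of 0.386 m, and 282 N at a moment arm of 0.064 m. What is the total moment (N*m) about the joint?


M = F1 * d1 + F2 * d2
M = 92 * 0.386 + 282 * 0.064
M = 35.5120 + 18.0480
M = 53.5600


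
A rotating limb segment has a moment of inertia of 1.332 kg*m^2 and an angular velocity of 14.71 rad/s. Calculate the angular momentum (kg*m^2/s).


L = I * omega
L = 1.332 * 14.71
L = 19.5937


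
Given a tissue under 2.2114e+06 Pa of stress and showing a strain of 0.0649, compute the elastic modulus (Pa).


E = stress / strain
E = 2.2114e+06 / 0.0649
E = 3.4074e+07


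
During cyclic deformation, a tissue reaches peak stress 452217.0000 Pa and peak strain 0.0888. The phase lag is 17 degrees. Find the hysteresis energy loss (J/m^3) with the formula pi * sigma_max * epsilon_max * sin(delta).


E_loss = pi * sigma_max * epsilon_max * sin(delta)
delta = 17 deg = 0.2967 rad
sin(delta) = 0.2924
E_loss = pi * 452217.0000 * 0.0888 * 0.2924
E_loss = 36884.5987


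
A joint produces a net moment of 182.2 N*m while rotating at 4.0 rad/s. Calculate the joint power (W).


P = M * omega
P = 182.2 * 4.0
P = 728.8000


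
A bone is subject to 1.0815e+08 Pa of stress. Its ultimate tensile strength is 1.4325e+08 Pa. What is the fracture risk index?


FRI = applied / ultimate
FRI = 1.0815e+08 / 1.4325e+08
FRI = 0.7550


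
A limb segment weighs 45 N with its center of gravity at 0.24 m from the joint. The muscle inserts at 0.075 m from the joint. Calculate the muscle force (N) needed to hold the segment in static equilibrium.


F_muscle = W * d_load / d_muscle
F_muscle = 45 * 0.24 / 0.075
Numerator = 10.8000
F_muscle = 144.0000


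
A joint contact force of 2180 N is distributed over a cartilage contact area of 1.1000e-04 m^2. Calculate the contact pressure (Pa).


P = F / A
P = 2180 / 1.1000e-04
P = 1.9818e+07


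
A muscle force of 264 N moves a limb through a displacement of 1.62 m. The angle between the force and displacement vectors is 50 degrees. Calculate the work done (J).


W = F * d * cos(theta)
theta = 50 deg = 0.8727 rad
cos(theta) = 0.6428
W = 264 * 1.62 * 0.6428
W = 274.9074


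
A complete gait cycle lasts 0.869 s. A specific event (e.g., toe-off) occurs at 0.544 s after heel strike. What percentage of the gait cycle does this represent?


pct = (event_time / cycle_time) * 100
pct = (0.544 / 0.869) * 100
ratio = 0.6260
pct = 62.6007


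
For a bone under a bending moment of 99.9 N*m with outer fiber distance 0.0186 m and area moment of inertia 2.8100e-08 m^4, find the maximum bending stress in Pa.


sigma = M * c / I
sigma = 99.9 * 0.0186 / 2.8100e-08
M * c = 1.8581
sigma = 6.6126e+07


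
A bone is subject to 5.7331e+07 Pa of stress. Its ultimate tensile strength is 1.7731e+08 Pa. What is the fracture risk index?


FRI = applied / ultimate
FRI = 5.7331e+07 / 1.7731e+08
FRI = 0.3233


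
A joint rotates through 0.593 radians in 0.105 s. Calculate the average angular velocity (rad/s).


omega = delta_theta / delta_t
omega = 0.593 / 0.105
omega = 5.6476


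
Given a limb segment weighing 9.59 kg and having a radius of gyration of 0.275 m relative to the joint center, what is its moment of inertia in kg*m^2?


I = m * k^2
I = 9.59 * 0.275^2
k^2 = 0.0756
I = 0.7252


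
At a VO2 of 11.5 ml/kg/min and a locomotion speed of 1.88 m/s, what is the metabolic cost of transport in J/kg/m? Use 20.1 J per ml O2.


Power per kg = VO2 * 20.1 / 60
Power per kg = 11.5 * 20.1 / 60 = 3.8525 W/kg
Cost = power_per_kg / speed
Cost = 3.8525 / 1.88
Cost = 2.0492


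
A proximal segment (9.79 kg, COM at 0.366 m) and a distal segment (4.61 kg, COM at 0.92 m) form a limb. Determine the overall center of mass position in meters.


COM = (m1*x1 + m2*x2) / (m1 + m2)
COM = (9.79*0.366 + 4.61*0.92) / (9.79 + 4.61)
Numerator = 7.8243
Denominator = 14.4000
COM = 0.5434


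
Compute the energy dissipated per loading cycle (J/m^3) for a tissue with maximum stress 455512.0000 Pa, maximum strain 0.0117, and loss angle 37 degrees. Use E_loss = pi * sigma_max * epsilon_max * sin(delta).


E_loss = pi * sigma_max * epsilon_max * sin(delta)
delta = 37 deg = 0.6458 rad
sin(delta) = 0.6018
E_loss = pi * 455512.0000 * 0.0117 * 0.6018
E_loss = 10076.2418


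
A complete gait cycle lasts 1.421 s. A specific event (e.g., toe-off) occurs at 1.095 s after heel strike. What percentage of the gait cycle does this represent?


pct = (event_time / cycle_time) * 100
pct = (1.095 / 1.421) * 100
ratio = 0.7706
pct = 77.0584


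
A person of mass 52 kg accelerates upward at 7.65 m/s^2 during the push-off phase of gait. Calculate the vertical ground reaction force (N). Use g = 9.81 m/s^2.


GRF = m * (g + a)
GRF = 52 * (9.81 + 7.65)
GRF = 52 * 17.4600
GRF = 907.9200


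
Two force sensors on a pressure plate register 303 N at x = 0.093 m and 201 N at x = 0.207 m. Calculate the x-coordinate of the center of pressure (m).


COP_x = (F1*x1 + F2*x2) / (F1 + F2)
COP_x = (303*0.093 + 201*0.207) / (303 + 201)
Numerator = 69.7860
Denominator = 504
COP_x = 0.1385


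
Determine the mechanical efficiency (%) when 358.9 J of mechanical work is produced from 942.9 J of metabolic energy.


eta = (W_mech / E_meta) * 100
eta = (358.9 / 942.9) * 100
ratio = 0.3806
eta = 38.0634


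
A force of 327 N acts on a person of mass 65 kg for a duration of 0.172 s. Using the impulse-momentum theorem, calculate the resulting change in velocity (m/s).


J = F * dt = 327 * 0.172 = 56.2440 N*s
delta_v = J / m
delta_v = 56.2440 / 65
delta_v = 0.8653


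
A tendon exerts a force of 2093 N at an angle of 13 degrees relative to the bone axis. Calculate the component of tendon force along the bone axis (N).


F_eff = F_tendon * cos(theta)
theta = 13 deg = 0.2269 rad
cos(theta) = 0.9744
F_eff = 2093 * 0.9744
F_eff = 2039.3565


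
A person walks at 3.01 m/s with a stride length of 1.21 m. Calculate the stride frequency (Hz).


f = v / stride_length
f = 3.01 / 1.21
f = 2.4876


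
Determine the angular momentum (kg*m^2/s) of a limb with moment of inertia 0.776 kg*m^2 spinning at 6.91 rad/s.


L = I * omega
L = 0.776 * 6.91
L = 5.3622


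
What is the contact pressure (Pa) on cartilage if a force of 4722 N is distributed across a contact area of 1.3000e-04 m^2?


P = F / A
P = 4722 / 1.3000e-04
P = 3.6323e+07


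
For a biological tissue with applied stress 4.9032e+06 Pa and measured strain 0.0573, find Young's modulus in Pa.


E = stress / strain
E = 4.9032e+06 / 0.0573
E = 8.5571e+07


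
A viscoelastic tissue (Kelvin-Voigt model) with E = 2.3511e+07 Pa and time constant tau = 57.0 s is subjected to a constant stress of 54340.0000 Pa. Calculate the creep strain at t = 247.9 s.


epsilon(t) = (sigma/E) * (1 - exp(-t/tau))
sigma/E = 54340.0000 / 2.3511e+07 = 0.0023
exp(-t/tau) = exp(-247.9 / 57.0) = 0.0129
epsilon = 0.0023 * (1 - 0.0129)
epsilon = 0.0023


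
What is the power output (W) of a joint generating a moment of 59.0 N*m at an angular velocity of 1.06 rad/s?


P = M * omega
P = 59.0 * 1.06
P = 62.5400


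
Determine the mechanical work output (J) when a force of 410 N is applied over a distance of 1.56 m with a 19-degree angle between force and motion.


W = F * d * cos(theta)
theta = 19 deg = 0.3316 rad
cos(theta) = 0.9455
W = 410 * 1.56 * 0.9455
W = 604.7537


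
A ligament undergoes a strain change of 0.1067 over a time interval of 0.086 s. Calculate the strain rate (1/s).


strain_rate = delta_strain / delta_t
strain_rate = 0.1067 / 0.086
strain_rate = 1.2407


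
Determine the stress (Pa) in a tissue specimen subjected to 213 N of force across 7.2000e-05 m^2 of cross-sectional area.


stress = F / A
stress = 213 / 7.2000e-05
stress = 2.9583e+06


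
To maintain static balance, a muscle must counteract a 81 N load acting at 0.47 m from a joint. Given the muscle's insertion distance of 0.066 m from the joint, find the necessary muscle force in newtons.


F_muscle = W * d_load / d_muscle
F_muscle = 81 * 0.47 / 0.066
Numerator = 38.0700
F_muscle = 576.8182


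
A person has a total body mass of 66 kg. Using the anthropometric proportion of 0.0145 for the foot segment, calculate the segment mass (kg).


m_segment = body_mass * fraction
m_segment = 66 * 0.0145
m_segment = 0.9570


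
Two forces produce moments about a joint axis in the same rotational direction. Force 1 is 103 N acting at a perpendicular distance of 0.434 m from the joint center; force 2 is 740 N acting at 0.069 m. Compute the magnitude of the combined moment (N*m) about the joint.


M = F1 * d1 + F2 * d2
M = 103 * 0.434 + 740 * 0.069
M = 44.7020 + 51.0600
M = 95.7620


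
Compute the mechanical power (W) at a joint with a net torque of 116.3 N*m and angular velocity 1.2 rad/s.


P = M * omega
P = 116.3 * 1.2
P = 139.5600


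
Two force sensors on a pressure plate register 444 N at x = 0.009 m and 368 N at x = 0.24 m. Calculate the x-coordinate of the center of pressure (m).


COP_x = (F1*x1 + F2*x2) / (F1 + F2)
COP_x = (444*0.009 + 368*0.24) / (444 + 368)
Numerator = 92.3160
Denominator = 812
COP_x = 0.1137


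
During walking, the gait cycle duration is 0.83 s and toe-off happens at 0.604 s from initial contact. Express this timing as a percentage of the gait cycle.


pct = (event_time / cycle_time) * 100
pct = (0.604 / 0.83) * 100
ratio = 0.7277
pct = 72.7711


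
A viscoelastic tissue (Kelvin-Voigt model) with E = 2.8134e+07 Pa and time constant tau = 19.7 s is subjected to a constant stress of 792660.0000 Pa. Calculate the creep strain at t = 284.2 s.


epsilon(t) = (sigma/E) * (1 - exp(-t/tau))
sigma/E = 792660.0000 / 2.8134e+07 = 0.0282
exp(-t/tau) = exp(-284.2 / 19.7) = 5.4287e-07
epsilon = 0.0282 * (1 - 5.4287e-07)
epsilon = 0.0282


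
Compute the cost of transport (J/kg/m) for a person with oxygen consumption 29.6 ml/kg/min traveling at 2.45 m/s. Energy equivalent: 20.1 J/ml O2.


Power per kg = VO2 * 20.1 / 60
Power per kg = 29.6 * 20.1 / 60 = 9.9160 W/kg
Cost = power_per_kg / speed
Cost = 9.9160 / 2.45
Cost = 4.0473


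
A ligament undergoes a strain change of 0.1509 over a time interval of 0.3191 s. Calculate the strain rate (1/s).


strain_rate = delta_strain / delta_t
strain_rate = 0.1509 / 0.3191
strain_rate = 0.4729


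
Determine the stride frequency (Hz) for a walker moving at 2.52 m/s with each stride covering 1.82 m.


f = v / stride_length
f = 2.52 / 1.82
f = 1.3846


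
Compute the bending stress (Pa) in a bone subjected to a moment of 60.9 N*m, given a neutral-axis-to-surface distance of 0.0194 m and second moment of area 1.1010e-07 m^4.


sigma = M * c / I
sigma = 60.9 * 0.0194 / 1.1010e-07
M * c = 1.1815
sigma = 1.0731e+07


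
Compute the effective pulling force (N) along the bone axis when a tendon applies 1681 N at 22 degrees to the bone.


F_eff = F_tendon * cos(theta)
theta = 22 deg = 0.3840 rad
cos(theta) = 0.9272
F_eff = 1681 * 0.9272
F_eff = 1558.5961


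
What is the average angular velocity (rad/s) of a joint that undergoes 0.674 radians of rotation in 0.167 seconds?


omega = delta_theta / delta_t
omega = 0.674 / 0.167
omega = 4.0359


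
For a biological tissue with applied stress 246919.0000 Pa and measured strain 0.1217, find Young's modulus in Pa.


E = stress / strain
E = 246919.0000 / 0.1217
E = 2.0289e+06


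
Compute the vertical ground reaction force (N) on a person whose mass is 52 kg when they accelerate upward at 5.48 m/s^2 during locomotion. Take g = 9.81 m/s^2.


GRF = m * (g + a)
GRF = 52 * (9.81 + 5.48)
GRF = 52 * 15.2900
GRF = 795.0800


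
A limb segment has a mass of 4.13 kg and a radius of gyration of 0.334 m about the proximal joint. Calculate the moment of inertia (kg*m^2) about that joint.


I = m * k^2
I = 4.13 * 0.334^2
k^2 = 0.1116
I = 0.4607


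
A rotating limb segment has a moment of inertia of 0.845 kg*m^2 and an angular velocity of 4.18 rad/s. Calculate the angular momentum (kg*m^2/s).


L = I * omega
L = 0.845 * 4.18
L = 3.5321


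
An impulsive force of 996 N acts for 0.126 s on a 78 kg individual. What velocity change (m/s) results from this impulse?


J = F * dt = 996 * 0.126 = 125.4960 N*s
delta_v = J / m
delta_v = 125.4960 / 78
delta_v = 1.6089


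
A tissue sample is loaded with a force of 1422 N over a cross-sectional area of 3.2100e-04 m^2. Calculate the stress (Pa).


stress = F / A
stress = 1422 / 3.2100e-04
stress = 4.4299e+06


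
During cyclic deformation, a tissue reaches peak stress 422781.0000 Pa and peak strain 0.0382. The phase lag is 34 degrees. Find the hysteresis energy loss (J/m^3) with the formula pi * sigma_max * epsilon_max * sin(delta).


E_loss = pi * sigma_max * epsilon_max * sin(delta)
delta = 34 deg = 0.5934 rad
sin(delta) = 0.5592
E_loss = pi * 422781.0000 * 0.0382 * 0.5592
E_loss = 28372.0260


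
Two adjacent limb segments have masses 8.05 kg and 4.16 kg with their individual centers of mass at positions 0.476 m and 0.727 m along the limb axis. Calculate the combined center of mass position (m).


COM = (m1*x1 + m2*x2) / (m1 + m2)
COM = (8.05*0.476 + 4.16*0.727) / (8.05 + 4.16)
Numerator = 6.8561
Denominator = 12.2100
COM = 0.5615


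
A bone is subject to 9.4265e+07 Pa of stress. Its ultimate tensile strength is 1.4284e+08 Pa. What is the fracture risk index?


FRI = applied / ultimate
FRI = 9.4265e+07 / 1.4284e+08
FRI = 0.6599


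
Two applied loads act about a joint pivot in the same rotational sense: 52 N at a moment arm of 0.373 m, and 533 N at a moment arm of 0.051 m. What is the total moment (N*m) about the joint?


M = F1 * d1 + F2 * d2
M = 52 * 0.373 + 533 * 0.051
M = 19.3960 + 27.1830
M = 46.5790


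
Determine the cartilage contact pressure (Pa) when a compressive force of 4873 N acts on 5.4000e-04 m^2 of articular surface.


P = F / A
P = 4873 / 5.4000e-04
P = 9.0241e+06


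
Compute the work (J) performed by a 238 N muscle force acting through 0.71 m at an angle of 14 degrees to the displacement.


W = F * d * cos(theta)
theta = 14 deg = 0.2443 rad
cos(theta) = 0.9703
W = 238 * 0.71 * 0.9703
W = 163.9606


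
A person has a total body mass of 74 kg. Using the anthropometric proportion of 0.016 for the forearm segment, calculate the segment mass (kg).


m_segment = body_mass * fraction
m_segment = 74 * 0.016
m_segment = 1.1840


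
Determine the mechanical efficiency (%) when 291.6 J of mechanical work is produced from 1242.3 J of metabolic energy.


eta = (W_mech / E_meta) * 100
eta = (291.6 / 1242.3) * 100
ratio = 0.2347
eta = 23.4726


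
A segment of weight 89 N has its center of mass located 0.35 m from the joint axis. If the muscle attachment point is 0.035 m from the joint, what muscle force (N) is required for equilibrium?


F_muscle = W * d_load / d_muscle
F_muscle = 89 * 0.35 / 0.035
Numerator = 31.1500
F_muscle = 890.0000


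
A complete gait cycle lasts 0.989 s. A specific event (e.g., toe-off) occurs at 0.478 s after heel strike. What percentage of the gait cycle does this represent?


pct = (event_time / cycle_time) * 100
pct = (0.478 / 0.989) * 100
ratio = 0.4833
pct = 48.3316


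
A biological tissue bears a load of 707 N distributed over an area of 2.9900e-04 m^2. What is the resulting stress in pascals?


stress = F / A
stress = 707 / 2.9900e-04
stress = 2.3645e+06


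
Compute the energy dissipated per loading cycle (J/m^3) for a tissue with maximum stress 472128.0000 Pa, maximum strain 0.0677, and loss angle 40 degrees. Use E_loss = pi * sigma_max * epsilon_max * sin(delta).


E_loss = pi * sigma_max * epsilon_max * sin(delta)
delta = 40 deg = 0.6981 rad
sin(delta) = 0.6428
E_loss = pi * 472128.0000 * 0.0677 * 0.6428
E_loss = 64545.4742


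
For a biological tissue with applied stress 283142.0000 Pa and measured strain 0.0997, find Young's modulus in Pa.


E = stress / strain
E = 283142.0000 / 0.0997
E = 2.8399e+06


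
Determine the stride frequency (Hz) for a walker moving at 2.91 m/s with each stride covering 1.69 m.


f = v / stride_length
f = 2.91 / 1.69
f = 1.7219


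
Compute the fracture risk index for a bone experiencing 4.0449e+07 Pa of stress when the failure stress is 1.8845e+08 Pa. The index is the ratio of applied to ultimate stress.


FRI = applied / ultimate
FRI = 4.0449e+07 / 1.8845e+08
FRI = 0.2146


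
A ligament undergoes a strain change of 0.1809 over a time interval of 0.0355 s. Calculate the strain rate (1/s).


strain_rate = delta_strain / delta_t
strain_rate = 0.1809 / 0.0355
strain_rate = 5.0958


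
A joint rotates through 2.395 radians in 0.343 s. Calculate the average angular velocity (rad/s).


omega = delta_theta / delta_t
omega = 2.395 / 0.343
omega = 6.9825


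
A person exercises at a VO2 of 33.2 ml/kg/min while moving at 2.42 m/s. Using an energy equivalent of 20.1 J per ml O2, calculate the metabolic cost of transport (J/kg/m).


Power per kg = VO2 * 20.1 / 60
Power per kg = 33.2 * 20.1 / 60 = 11.1220 W/kg
Cost = power_per_kg / speed
Cost = 11.1220 / 2.42
Cost = 4.5959


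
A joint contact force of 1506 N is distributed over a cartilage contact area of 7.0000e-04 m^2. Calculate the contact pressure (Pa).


P = F / A
P = 1506 / 7.0000e-04
P = 2.1514e+06


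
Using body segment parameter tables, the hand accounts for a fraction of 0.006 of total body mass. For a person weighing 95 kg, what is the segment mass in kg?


m_segment = body_mass * fraction
m_segment = 95 * 0.006
m_segment = 0.5700


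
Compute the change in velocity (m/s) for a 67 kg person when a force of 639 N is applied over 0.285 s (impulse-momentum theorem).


J = F * dt = 639 * 0.285 = 182.1150 N*s
delta_v = J / m
delta_v = 182.1150 / 67
delta_v = 2.7181


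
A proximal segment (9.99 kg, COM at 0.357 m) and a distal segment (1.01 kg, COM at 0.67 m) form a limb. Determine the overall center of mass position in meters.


COM = (m1*x1 + m2*x2) / (m1 + m2)
COM = (9.99*0.357 + 1.01*0.67) / (9.99 + 1.01)
Numerator = 4.2431
Denominator = 11.0000
COM = 0.3857


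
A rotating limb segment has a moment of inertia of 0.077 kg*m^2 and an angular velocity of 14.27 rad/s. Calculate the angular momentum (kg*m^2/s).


L = I * omega
L = 0.077 * 14.27
L = 1.0988


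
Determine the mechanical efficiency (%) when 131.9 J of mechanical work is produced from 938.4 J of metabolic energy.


eta = (W_mech / E_meta) * 100
eta = (131.9 / 938.4) * 100
ratio = 0.1406
eta = 14.0558


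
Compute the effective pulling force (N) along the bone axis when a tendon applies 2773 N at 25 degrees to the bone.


F_eff = F_tendon * cos(theta)
theta = 25 deg = 0.4363 rad
cos(theta) = 0.9063
F_eff = 2773 * 0.9063
F_eff = 2513.1915


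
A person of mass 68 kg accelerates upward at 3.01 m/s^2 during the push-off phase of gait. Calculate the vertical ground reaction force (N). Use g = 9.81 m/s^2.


GRF = m * (g + a)
GRF = 68 * (9.81 + 3.01)
GRF = 68 * 12.8200
GRF = 871.7600


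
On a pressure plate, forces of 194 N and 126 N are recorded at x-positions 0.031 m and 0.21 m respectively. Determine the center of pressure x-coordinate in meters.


COP_x = (F1*x1 + F2*x2) / (F1 + F2)
COP_x = (194*0.031 + 126*0.21) / (194 + 126)
Numerator = 32.4740
Denominator = 320
COP_x = 0.1015


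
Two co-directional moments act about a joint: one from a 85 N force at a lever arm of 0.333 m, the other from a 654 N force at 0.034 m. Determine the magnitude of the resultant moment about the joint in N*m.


M = F1 * d1 + F2 * d2
M = 85 * 0.333 + 654 * 0.034
M = 28.3050 + 22.2360
M = 50.5410


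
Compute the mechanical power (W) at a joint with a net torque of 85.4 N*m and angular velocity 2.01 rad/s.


P = M * omega
P = 85.4 * 2.01
P = 171.6540


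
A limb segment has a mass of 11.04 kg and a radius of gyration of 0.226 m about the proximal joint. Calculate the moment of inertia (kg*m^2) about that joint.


I = m * k^2
I = 11.04 * 0.226^2
k^2 = 0.0511
I = 0.5639


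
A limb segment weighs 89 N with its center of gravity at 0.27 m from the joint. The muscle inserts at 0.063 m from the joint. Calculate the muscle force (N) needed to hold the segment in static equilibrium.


F_muscle = W * d_load / d_muscle
F_muscle = 89 * 0.27 / 0.063
Numerator = 24.0300
F_muscle = 381.4286


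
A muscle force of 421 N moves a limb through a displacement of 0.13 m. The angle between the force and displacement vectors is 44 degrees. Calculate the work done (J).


W = F * d * cos(theta)
theta = 44 deg = 0.7679 rad
cos(theta) = 0.7193
W = 421 * 0.13 * 0.7193
W = 39.3695


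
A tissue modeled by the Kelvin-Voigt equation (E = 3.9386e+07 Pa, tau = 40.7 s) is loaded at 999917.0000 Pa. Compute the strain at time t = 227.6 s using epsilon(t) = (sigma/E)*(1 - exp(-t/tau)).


epsilon(t) = (sigma/E) * (1 - exp(-t/tau))
sigma/E = 999917.0000 / 3.9386e+07 = 0.0254
exp(-t/tau) = exp(-227.6 / 40.7) = 0.0037
epsilon = 0.0254 * (1 - 0.0037)
epsilon = 0.0253


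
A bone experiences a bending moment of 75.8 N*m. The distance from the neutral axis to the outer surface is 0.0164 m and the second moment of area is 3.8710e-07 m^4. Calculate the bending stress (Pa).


sigma = M * c / I
sigma = 75.8 * 0.0164 / 3.8710e-07
M * c = 1.2431
sigma = 3.2114e+06


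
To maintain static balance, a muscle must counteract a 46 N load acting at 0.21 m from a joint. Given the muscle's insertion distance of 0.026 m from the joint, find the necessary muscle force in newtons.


F_muscle = W * d_load / d_muscle
F_muscle = 46 * 0.21 / 0.026
Numerator = 9.6600
F_muscle = 371.5385


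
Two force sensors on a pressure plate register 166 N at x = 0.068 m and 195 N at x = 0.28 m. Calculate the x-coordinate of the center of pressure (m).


COP_x = (F1*x1 + F2*x2) / (F1 + F2)
COP_x = (166*0.068 + 195*0.28) / (166 + 195)
Numerator = 65.8880
Denominator = 361
COP_x = 0.1825


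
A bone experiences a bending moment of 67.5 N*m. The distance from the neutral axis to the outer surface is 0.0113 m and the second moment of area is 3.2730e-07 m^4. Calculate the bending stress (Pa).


sigma = M * c / I
sigma = 67.5 * 0.0113 / 3.2730e-07
M * c = 0.7627
sigma = 2.3304e+06


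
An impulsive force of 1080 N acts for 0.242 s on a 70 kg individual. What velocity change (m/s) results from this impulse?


J = F * dt = 1080 * 0.242 = 261.3600 N*s
delta_v = J / m
delta_v = 261.3600 / 70
delta_v = 3.7337


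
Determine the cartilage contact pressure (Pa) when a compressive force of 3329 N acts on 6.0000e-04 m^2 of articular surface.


P = F / A
P = 3329 / 6.0000e-04
P = 5.5483e+06


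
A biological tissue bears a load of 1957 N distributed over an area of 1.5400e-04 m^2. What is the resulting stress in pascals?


stress = F / A
stress = 1957 / 1.5400e-04
stress = 1.2708e+07


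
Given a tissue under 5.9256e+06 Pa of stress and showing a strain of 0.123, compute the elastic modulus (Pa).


E = stress / strain
E = 5.9256e+06 / 0.123
E = 4.8176e+07


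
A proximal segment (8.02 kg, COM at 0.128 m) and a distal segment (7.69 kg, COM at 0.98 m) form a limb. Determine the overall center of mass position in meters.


COM = (m1*x1 + m2*x2) / (m1 + m2)
COM = (8.02*0.128 + 7.69*0.98) / (8.02 + 7.69)
Numerator = 8.5628
Denominator = 15.7100
COM = 0.5451


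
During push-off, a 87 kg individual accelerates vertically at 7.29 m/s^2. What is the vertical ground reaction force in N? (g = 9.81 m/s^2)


GRF = m * (g + a)
GRF = 87 * (9.81 + 7.29)
GRF = 87 * 17.1000
GRF = 1487.7000


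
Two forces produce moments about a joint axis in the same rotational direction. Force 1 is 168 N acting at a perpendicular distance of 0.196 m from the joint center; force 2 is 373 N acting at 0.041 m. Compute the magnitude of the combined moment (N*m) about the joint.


M = F1 * d1 + F2 * d2
M = 168 * 0.196 + 373 * 0.041
M = 32.9280 + 15.2930
M = 48.2210


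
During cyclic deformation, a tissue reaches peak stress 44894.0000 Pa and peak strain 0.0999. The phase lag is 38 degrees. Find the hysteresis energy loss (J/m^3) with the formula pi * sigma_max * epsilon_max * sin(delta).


E_loss = pi * sigma_max * epsilon_max * sin(delta)
delta = 38 deg = 0.6632 rad
sin(delta) = 0.6157
E_loss = pi * 44894.0000 * 0.0999 * 0.6157
E_loss = 8674.5238


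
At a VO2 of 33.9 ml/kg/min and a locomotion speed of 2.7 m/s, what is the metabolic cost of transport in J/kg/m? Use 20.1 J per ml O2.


Power per kg = VO2 * 20.1 / 60
Power per kg = 33.9 * 20.1 / 60 = 11.3565 W/kg
Cost = power_per_kg / speed
Cost = 11.3565 / 2.7
Cost = 4.2061


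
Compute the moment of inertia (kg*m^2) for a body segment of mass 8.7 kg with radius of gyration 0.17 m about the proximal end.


I = m * k^2
I = 8.7 * 0.17^2
k^2 = 0.0289
I = 0.2514


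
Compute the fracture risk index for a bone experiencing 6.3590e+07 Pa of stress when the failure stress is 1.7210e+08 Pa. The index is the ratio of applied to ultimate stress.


FRI = applied / ultimate
FRI = 6.3590e+07 / 1.7210e+08
FRI = 0.3695
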